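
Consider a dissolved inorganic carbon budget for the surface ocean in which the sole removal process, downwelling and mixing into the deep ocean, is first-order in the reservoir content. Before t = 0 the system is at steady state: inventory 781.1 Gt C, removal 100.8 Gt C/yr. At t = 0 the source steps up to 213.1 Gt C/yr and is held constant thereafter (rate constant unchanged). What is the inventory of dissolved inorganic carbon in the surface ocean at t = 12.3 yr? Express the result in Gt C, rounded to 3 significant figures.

1470 Gt C

Residence time τ = M₀/F₀ = 7.749 yr. The eventual steady state is M_∞ = M₀·(F₁/F₀) = 781.1 × 213.1/100.8 = 1651.3 Gt C.
The anomaly ΔM(t) = M(t) − M_∞ decays as ΔM₀·e^(−t/τ) with ΔM₀ = 781.1 − 1651.3 = −870.2 Gt C.
At t = 12.3 yr, e^(−t/τ) = e^(−1.587) = 0.2045, so ΔM = −177.9 Gt C and M = 1651.3 − 177.9 = 1473.4 Gt C.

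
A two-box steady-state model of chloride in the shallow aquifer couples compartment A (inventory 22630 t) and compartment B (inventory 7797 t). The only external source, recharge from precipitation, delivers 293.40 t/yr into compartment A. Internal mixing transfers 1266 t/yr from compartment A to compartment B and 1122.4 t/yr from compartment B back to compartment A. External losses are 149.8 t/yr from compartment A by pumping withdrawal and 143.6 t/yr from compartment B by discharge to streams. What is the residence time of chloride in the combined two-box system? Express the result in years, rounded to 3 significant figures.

104 yr

Residence time in the combined system uses the total inventory and the total *external* removal — internal exchanges between the two boxes cancel.
M_total = 22630 + 7797 = 30427 t.
ΣF_external_out = 149.8 + 143.6 = 293.40 t/yr.
τ = M_total / ΣF_ext = 30427 / 293.40 = 103.7 yr.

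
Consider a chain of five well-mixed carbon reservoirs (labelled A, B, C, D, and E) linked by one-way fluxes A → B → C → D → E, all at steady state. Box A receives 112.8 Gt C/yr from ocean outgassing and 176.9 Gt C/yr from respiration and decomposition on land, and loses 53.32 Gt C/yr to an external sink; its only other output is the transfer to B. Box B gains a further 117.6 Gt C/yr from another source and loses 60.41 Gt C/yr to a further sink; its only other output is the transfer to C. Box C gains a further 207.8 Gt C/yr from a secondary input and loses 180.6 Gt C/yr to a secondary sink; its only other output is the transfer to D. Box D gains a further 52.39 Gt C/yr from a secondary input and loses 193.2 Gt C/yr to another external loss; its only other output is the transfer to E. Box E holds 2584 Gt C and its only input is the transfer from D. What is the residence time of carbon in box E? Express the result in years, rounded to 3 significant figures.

14.4 yr

Box A: F(A→B) = (112.8 + 176.9) − 53.32 = 236.38 Gt C/yr.
Box B: F(B→C) = (236.38 + 117.6) − 60.41 = 293.57 Gt C/yr.
Box C: F(C→D) = (293.57 + 207.8) − 180.6 = 320.77 Gt C/yr.
Box D: F(D→E) = (320.77 + 52.39) − 193.2 = 179.96 Gt C/yr.
Box E throughput = its input = 179.96 Gt C/yr; τ = 2584 / 179.96 = 14.36 yr.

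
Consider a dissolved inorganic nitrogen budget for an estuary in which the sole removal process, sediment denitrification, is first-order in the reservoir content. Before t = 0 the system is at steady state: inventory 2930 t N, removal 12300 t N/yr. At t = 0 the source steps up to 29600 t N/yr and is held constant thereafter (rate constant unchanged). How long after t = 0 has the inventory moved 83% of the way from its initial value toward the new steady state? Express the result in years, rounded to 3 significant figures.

τ = M₀/F₀ = 2930/12300 = 0.2382 yr.
The remaining gap fraction is e^(−t/τ); 83% covered ⇒ e^(−t/τ) = 0.170.
t = −τ ln(0.170) = 0.2382 × 1.772 = 0.4221 yr.

0.422 yr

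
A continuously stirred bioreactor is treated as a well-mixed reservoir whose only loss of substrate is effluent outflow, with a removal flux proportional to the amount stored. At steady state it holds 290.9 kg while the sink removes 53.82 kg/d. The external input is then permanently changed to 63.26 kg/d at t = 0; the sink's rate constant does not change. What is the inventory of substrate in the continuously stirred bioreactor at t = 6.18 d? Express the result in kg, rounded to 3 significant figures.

τ = M₀/F₀ = 290.9/53.82 = 5.405 d; rate constant k = 1/τ.
New steady state M_∞ = F₁/k = F₁·τ = 63.26 × 5.405 = 341.92 kg.
M(t) = M_∞ + (M₀ − M_∞)·e^(−t/τ); t/τ = 6.18/5.405 = 1.143, so e^(−t/τ) = 0.3187.
M(t) = 341.92 − 51.02 × 0.3187 = 325.66 kg.

326 kg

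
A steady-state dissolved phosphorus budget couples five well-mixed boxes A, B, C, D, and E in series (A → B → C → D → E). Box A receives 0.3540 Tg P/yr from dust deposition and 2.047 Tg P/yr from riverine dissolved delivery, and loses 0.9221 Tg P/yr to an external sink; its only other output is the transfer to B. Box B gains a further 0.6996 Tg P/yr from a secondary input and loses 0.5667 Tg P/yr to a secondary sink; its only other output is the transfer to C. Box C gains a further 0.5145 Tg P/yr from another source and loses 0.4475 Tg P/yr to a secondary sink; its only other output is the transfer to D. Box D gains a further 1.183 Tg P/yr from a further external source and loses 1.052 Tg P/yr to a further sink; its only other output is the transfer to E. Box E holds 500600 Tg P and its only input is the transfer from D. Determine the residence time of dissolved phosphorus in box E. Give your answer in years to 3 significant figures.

277000 yr

Box A: F(A→B) = (0.3540 + 2.047) − 0.9221 = 1.4789 Tg P/yr.
Box B: F(B→C) = (1.4789 + 0.6996) − 0.5667 = 1.6118 Tg P/yr.
Box C: F(C→D) = (1.6118 + 0.5145) − 0.4475 = 1.6788 Tg P/yr.
Box D: F(D→E) = (1.6788 + 1.183) − 1.052 = 1.8098 Tg P/yr.
Box E throughput = its input = 1.8098 Tg P/yr; τ = 500600 / 1.8098 = 276600 yr.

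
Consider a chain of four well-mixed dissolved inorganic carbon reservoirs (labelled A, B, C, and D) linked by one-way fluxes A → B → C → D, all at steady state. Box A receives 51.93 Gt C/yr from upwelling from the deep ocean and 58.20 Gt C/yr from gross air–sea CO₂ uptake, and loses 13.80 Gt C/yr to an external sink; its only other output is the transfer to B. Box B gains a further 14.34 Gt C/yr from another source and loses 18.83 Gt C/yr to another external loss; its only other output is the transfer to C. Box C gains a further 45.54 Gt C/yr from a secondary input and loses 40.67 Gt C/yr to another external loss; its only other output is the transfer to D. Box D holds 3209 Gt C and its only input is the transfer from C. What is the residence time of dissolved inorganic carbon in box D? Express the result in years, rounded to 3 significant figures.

33.2 yr

Box A: F(A→B) = (51.93 + 58.20) − 13.80 = 96.330 Gt C/yr.
Box B: F(B→C) = (96.330 + 14.34) − 18.83 = 91.840 Gt C/yr.
Box C: F(C→D) = (91.840 + 45.54) − 40.67 = 96.710 Gt C/yr.
Box D throughput = its input = 96.710 Gt C/yr; τ = 3209 / 96.710 = 33.18 yr.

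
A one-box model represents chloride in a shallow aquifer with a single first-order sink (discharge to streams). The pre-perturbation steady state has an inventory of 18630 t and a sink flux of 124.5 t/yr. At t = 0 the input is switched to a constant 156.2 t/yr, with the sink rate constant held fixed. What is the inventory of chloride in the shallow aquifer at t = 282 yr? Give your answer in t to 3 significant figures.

22700 t

τ = M₀/F₀ = 18630/124.5 = 149.6 yr; rate constant k = 1/τ.
New steady state M_∞ = F₁/k = F₁·τ = 156.2 × 149.6 = 23374 t.
M(t) = M_∞ + (M₀ − M_∞)·e^(−t/τ); t/τ = 282/149.6 = 1.885, so e^(−t/τ) = 0.1519.
M(t) = 23374 − 4744 × 0.1519 = 22653 t.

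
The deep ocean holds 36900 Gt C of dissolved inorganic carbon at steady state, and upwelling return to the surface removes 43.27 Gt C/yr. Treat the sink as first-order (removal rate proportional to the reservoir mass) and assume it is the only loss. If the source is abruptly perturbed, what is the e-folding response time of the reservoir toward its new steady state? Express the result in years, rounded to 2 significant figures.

For a linear reservoir the response time equals the residence time τ = M/F.
τ = 36900 / 43.27 = 852.8 yr.

850 yr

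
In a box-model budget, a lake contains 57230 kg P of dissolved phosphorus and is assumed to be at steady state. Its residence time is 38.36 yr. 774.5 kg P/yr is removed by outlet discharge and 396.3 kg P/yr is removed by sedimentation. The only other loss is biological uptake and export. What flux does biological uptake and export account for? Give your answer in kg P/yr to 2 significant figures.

320 kg P/yr

Total removal F = M/τ = 57230 / 38.36 = 1492 kg P/yr.
Biological uptake and export = F − (774.5 + 396.3) = 1492 − 1171 = 321.1 kg P/yr.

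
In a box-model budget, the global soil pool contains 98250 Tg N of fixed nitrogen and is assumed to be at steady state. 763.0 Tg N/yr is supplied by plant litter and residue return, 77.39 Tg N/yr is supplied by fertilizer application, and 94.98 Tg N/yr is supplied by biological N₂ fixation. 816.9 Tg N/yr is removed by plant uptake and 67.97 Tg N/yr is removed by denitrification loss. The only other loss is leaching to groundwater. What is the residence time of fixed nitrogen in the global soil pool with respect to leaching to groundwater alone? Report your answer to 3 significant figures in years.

At steady state ΣF_in = ΣF_out.
ΣF_in = 763.0 + 77.39 + 94.98 = 935.37 Tg N/yr.
Leaching to groundwater flux = ΣF_in − (816.9 + 67.97) = 935.37 − 884.9 = 50.50 Tg N/yr.
τ = M / F = 98250 / 50.50 = 1946 yr.

1950 yr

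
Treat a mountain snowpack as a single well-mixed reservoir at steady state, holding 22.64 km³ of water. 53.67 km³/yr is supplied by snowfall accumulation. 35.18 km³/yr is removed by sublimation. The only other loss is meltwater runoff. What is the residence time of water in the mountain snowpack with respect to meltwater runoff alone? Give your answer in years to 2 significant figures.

At steady state ΣF_in = ΣF_out.
ΣF_in = 53.670 km³/yr.
Meltwater runoff flux = ΣF_in − (35.18) = 53.670 − 35.18 = 18.49 km³/yr.
τ = M / F = 22.64 / 18.49 = 1.224 yr.

1.2 yr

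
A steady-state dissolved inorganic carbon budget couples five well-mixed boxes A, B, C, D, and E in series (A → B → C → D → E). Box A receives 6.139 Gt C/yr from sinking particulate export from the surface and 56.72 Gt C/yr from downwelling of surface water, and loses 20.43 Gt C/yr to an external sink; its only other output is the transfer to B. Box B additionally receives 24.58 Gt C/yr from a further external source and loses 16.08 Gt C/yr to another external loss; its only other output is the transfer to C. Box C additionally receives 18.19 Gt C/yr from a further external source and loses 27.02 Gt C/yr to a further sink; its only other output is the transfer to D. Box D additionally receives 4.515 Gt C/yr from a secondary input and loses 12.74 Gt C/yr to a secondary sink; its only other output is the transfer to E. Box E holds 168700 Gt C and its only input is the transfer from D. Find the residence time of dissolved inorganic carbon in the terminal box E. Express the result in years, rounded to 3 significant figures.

4980 yr

Box A: F(A→B) = (6.139 + 56.72) − 20.43 = 42.429 Gt C/yr.
Box B: F(B→C) = (42.429 + 24.58) − 16.08 = 50.929 Gt C/yr.
Box C: F(C→D) = (50.929 + 18.19) − 27.02 = 42.099 Gt C/yr.
Box D: F(D→E) = (42.099 + 4.515) − 12.74 = 33.874 Gt C/yr.
Box E throughput = its input = 33.874 Gt C/yr; τ = 168700 / 33.874 = 4980 yr.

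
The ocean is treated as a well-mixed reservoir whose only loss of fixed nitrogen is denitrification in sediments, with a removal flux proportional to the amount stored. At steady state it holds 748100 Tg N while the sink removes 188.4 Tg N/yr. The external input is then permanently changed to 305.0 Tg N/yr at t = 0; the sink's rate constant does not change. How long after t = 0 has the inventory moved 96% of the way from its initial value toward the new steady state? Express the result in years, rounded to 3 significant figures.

12800 yr

τ = M₀/F₀ = 748100/188.4 = 3971 yr.
The remaining gap fraction is e^(−t/τ); 96% covered ⇒ e^(−t/τ) = 0.0400.
t = −τ ln(0.0400) = 3971 × 3.219 = 12780 yr.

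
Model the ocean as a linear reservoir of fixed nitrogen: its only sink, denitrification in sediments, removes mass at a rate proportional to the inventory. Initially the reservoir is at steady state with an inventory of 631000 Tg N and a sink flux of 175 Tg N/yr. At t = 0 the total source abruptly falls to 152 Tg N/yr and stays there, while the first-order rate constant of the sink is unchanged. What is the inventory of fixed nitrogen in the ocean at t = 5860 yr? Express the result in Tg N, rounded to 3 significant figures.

τ = M₀/F₀ = 631000/175 = 3606 yr; rate constant k = 1/τ.
New steady state M_∞ = F₁/k = F₁·τ = 152 × 3606 = 548070 Tg N.
M(t) = M_∞ + (M₀ − M_∞)·e^(−t/τ); t/τ = 5860/3606 = 1.625, so e^(−t/τ) = 0.1969.
M(t) = 548070 + 82930 × 0.1969 = 564400 Tg N.

564000 Tg N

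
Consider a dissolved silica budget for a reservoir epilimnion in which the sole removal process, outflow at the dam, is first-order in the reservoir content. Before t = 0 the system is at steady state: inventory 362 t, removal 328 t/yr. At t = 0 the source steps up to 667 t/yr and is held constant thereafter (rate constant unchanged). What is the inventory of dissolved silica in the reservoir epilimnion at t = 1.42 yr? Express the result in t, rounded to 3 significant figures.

633 t

τ = M₀/F₀ = 362/328 = 1.104 yr; rate constant k = 1/τ.
New steady state M_∞ = F₁/k = F₁·τ = 667 × 1.104 = 736.14 t.
M(t) = M_∞ + (M₀ − M_∞)·e^(−t/τ); t/τ = 1.42/1.104 = 1.287, so e^(−t/τ) = 0.2762.
M(t) = 736.14 − 374.1 × 0.2762 = 632.80 t.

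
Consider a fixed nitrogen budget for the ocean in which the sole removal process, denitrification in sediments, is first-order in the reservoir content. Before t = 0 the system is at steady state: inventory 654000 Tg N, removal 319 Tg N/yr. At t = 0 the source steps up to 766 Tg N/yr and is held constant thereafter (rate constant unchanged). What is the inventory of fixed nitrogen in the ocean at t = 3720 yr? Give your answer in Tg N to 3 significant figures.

1.42×10^6 Tg N

Residence time τ = M₀/F₀ = 2050 yr. The eventual steady state is M_∞ = M₀·(F₁/F₀) = 654000 × 766/319 = 1.5704×10^6 Tg N.
The anomaly ΔM(t) = M(t) − M_∞ decays as ΔM₀·e^(−t/τ) with ΔM₀ = 654000 − 1.5704×10^6 = −916400 Tg N.
At t = 3720 yr, e^(−t/τ) = e^(−1.814) = 0.1629, so ΔM = −149300 Tg N and M = 1.5704×10^6 − 149300 = 1.4211×10^6 Tg N.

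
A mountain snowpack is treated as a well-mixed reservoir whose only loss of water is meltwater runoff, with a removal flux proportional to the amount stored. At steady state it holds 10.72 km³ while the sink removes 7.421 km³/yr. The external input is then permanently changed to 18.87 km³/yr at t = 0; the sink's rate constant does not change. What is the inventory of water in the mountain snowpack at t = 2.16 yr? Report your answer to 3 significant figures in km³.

τ = M₀/F₀ = 10.72/7.421 = 1.445 yr; rate constant k = 1/τ.
New steady state M_∞ = F₁/k = F₁·τ = 18.87 × 1.445 = 27.259 km³.
M(t) = M_∞ + (M₀ − M_∞)·e^(−t/τ); t/τ = 2.16/1.445 = 1.495, so e^(−t/τ) = 0.2242.
M(t) = 27.259 − 16.54 × 0.2242 = 23.551 km³.

23.6 km³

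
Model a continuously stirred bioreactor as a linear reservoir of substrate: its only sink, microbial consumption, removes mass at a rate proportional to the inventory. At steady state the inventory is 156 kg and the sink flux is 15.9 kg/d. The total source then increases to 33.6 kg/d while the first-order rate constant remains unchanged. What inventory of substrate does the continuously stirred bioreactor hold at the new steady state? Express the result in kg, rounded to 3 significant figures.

Rate constant k = F/M = 15.9 / 156 = 0.1019 d⁻¹.
At the new steady state, source = k·M_new ⇒ M_new = 33.6 / 0.1019 = 329.7 kg.
(Equivalently M_new = M × F_new/F_old = 156 × 33.6/15.9.)

330 kg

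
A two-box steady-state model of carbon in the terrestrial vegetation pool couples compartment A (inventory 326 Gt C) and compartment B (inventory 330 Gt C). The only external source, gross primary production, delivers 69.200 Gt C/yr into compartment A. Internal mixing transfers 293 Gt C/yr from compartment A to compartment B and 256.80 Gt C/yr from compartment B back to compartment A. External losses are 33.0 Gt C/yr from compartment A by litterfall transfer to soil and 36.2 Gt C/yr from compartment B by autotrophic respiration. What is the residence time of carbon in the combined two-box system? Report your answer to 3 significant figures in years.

Treat the two boxes together as one reservoir: the mixing fluxes between them are internal recycling, so τ = ΣM / Σ(external losses).
M_total = 326 + 330 = 656.00 Gt C.
ΣF_external_out = 33.0 + 36.2 = 69.200 Gt C/yr.
τ = M_total / ΣF_ext = 656.00 / 69.200 = 9.480 yr.

9.48 yr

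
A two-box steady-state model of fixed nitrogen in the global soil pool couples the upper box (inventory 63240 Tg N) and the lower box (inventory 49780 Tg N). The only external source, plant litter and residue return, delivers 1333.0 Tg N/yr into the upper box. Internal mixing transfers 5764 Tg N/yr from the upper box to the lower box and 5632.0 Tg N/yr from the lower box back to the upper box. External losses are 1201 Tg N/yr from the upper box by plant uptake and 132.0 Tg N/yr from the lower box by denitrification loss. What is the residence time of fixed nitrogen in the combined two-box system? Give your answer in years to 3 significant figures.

84.8 yr

Residence time in the combined system uses the total inventory and the total *external* removal — internal exchanges between the two boxes cancel.
M_total = 63240 + 49780 = 113020 Tg N.
ΣF_external_out = 1201 + 132.0 = 1333.0 Tg N/yr.
τ = M_total / ΣF_ext = 113020 / 1333.0 = 84.79 yr.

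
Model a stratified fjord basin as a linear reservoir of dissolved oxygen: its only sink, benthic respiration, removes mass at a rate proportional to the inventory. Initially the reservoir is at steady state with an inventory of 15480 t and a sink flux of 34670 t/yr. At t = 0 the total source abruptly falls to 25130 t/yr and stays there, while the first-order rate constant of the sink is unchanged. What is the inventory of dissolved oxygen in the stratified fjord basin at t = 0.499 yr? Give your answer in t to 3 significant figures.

τ = M₀/F₀ = 15480/34670 = 0.4465 yr; rate constant k = 1/τ.
New steady state M_∞ = F₁/k = F₁·τ = 25130 × 0.4465 = 11220 t.
M(t) = M_∞ + (M₀ − M_∞)·e^(−t/τ); t/τ = 0.499/0.4465 = 1.118, so e^(−t/τ) = 0.3271.
M(t) = 11220 + 4260 × 0.3271 = 12614 t.

12600 t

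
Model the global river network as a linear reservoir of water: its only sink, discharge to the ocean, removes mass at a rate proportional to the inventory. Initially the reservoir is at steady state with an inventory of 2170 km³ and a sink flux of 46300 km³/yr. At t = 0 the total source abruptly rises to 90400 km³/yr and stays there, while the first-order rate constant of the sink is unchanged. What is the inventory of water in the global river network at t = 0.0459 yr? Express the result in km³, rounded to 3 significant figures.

τ = M₀/F₀ = 2170/46300 = 0.04687 yr; rate constant k = 1/τ.
New steady state M_∞ = F₁/k = F₁·τ = 90400 × 0.04687 = 4236.9 km³.
M(t) = M_∞ + (M₀ − M_∞)·e^(−t/τ); t/τ = 0.0459/0.04687 = 0.9793, so e^(−t/τ) = 0.3756.
M(t) = 4236.9 − 2067 × 0.3756 = 3460.7 km³.

3460 km³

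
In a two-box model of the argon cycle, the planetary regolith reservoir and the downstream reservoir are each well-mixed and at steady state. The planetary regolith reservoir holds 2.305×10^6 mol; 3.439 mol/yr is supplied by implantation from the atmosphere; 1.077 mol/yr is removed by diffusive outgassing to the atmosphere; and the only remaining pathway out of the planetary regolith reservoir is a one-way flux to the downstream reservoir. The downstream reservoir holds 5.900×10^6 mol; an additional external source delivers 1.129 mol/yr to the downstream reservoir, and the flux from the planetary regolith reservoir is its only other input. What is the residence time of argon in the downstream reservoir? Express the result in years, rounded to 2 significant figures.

1.7×10^6 yr

Balance the planetary regolith reservoir: ΣF_in = 3.4390 mol/yr.
Flux to the downstream reservoir = ΣF_in − (1.077) = 2.3620 mol/yr.
Total input to the downstream reservoir = 2.3620 + 1.129 = 3.4910 mol/yr; at steady state this equals its total output.
τ = M / F = 5.900×10^6 / 3.4910 = 1.690×10^6 yr.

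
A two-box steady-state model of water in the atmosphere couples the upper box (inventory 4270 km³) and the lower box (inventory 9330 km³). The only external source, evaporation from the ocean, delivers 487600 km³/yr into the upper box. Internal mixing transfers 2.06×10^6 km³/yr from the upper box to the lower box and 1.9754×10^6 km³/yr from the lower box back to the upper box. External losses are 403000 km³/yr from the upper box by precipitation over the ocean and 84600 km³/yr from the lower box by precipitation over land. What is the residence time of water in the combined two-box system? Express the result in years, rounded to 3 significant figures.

0.0279 yr

Residence time in the combined system uses the total inventory and the total *external* removal — internal exchanges between the two boxes cancel.
M_total = 4270 + 9330 = 13600 km³.
ΣF_external_out = 403000 + 84600 = 487600 km³/yr.
τ = M_total / ΣF_ext = 13600 / 487600 = 0.02789 yr.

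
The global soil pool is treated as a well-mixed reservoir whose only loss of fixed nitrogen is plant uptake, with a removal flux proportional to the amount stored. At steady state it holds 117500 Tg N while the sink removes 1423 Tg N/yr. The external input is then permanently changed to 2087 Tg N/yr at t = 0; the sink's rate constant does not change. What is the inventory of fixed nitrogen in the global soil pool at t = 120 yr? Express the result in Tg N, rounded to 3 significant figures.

The sink rate constant is k = F₀/M₀ = 1423/117500 = 0.01211 yr⁻¹.
Solving dM/dt = F₁ − kM with M(0) = M₀ gives M(t) = F₁/k + (M₀ − F₁/k)·e^(−kt).
F₁/k = 2087/0.01211 = 172330 Tg N; kt = 0.01211 × 120 = 1.453, e^(−kt) = 0.2338.
M(120) = 172330 + (117500 − 172330) × 0.2338 = 172330 − 12820 = 159510 Tg N.

160000 Tg N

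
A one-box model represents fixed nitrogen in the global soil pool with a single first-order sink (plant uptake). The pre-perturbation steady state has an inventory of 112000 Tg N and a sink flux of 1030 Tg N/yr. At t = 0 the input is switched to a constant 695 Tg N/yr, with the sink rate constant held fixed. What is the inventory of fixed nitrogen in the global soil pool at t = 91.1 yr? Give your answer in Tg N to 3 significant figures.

Residence time τ = M₀/F₀ = 108.7 yr. The eventual steady state is M_∞ = M₀·(F₁/F₀) = 112000 × 695/1030 = 75573 Tg N.
The anomaly ΔM(t) = M(t) − M_∞ decays as ΔM₀·e^(−t/τ) with ΔM₀ = 112000 − 75573 = 36430 Tg N.
At t = 91.1 yr, e^(−t/τ) = e^(−0.8378) = 0.4327, so ΔM = 15760 Tg N and M = 75573 + 15760 = 91334 Tg N.

91300 Tg N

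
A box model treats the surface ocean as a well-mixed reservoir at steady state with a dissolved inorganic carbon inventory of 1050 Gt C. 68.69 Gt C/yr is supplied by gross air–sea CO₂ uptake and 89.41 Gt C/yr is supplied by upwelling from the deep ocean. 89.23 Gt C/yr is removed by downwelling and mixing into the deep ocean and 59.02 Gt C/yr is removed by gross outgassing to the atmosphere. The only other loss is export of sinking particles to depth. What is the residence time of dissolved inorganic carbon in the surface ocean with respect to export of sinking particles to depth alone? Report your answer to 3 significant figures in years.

107 yr

At steady state ΣF_in = ΣF_out.
ΣF_in = 68.69 + 89.41 = 158.10 Gt C/yr.
Export of sinking particles to depth flux = ΣF_in − (89.23 + 59.02) = 158.10 − 148.2 = 9.850 Gt C/yr.
τ = M / F = 1050 / 9.850 = 106.6 yr.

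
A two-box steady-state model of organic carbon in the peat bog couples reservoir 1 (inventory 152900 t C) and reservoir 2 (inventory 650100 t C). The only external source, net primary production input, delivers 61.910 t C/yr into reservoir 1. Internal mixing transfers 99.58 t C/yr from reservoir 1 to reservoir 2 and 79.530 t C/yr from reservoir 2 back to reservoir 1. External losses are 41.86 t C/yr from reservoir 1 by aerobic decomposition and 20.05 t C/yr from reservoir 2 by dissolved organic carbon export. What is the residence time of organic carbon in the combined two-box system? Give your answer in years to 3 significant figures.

For the system as a whole, the A↔B exchange is internal and contributes nothing to the throughput; only the external sinks remove mass.
M_total = 152900 + 650100 = 803000 t C.
ΣF_external_out = 41.86 + 20.05 = 61.910 t C/yr.
τ = M_total / ΣF_ext = 803000 / 61.910 = 12970 yr.

13000 yr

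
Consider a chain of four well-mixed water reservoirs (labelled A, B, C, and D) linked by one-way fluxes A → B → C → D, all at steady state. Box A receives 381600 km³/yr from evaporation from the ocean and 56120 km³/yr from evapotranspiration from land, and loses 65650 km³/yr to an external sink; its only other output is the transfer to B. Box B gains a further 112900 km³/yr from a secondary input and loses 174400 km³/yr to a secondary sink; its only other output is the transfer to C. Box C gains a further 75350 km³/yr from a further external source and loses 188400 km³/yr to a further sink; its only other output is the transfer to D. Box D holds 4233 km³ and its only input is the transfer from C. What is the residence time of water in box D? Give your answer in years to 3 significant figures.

Box A: F(A→B) = (381600 + 56120) − 65650 = 372070 km³/yr.
Box B: F(B→C) = (372070 + 112900) − 174400 = 310570 km³/yr.
Box C: F(C→D) = (310570 + 75350) − 188400 = 197520 km³/yr.
Box D throughput = its input = 197520 km³/yr; τ = 4233 / 197520 = 0.02143 yr.

0.0214 yr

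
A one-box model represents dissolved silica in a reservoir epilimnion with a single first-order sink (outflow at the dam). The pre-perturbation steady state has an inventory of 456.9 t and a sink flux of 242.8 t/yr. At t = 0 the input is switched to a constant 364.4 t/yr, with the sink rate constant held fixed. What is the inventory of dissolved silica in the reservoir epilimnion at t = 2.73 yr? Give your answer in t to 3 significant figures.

Residence time τ = M₀/F₀ = 1.882 yr. The eventual steady state is M_∞ = M₀·(F₁/F₀) = 456.9 × 364.4/242.8 = 685.73 t.
The anomaly ΔM(t) = M(t) − M_∞ decays as ΔM₀·e^(−t/τ) with ΔM₀ = 456.9 − 685.73 = −228.8 t.
At t = 2.73 yr, e^(−t/τ) = e^(−1.451) = 0.2344, so ΔM = −53.64 t and M = 685.73 − 53.64 = 632.09 t.

632 t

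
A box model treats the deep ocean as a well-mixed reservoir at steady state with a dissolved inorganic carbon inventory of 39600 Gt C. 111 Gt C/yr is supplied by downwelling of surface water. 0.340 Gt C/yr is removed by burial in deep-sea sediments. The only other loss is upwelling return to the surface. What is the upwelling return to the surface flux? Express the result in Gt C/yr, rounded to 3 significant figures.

At steady state ΣF_in = ΣF_out.
ΣF_in = 111.00 Gt C/yr.
Upwelling return to the surface flux = ΣF_in − (0.340) = 111.00 − 0.3400 = 110.7 Gt C/yr.

111 Gt C/yr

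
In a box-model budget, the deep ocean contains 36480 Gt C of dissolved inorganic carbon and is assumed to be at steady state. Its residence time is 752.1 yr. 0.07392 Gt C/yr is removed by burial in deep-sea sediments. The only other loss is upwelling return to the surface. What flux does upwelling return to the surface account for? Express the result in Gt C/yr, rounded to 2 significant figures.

48 Gt C/yr

Total removal F = M/τ = 36480 / 752.1 = 48.50 Gt C/yr.
Upwelling return to the surface = F − (0.07392) = 48.50 − 0.07392 = 48.43 Gt C/yr.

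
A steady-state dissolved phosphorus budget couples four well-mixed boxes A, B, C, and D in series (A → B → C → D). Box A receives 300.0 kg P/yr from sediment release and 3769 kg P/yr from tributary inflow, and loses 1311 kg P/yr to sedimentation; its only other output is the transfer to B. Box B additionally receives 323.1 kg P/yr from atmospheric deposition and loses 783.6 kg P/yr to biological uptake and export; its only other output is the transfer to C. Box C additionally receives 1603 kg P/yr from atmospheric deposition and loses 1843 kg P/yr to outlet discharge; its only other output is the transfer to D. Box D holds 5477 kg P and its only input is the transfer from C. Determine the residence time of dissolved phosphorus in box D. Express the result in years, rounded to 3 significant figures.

2.66 yr

Box A: F(A→B) = (300.0 + 3769) − 1311 = 2758.0 kg P/yr.
Box B: F(B→C) = (2758.0 + 323.1) − 783.6 = 2297.5 kg P/yr.
Box C: F(C→D) = (2297.5 + 1603) − 1843 = 2057.5 kg P/yr.
Box D throughput = its input = 2057.5 kg P/yr; τ = 5477 / 2057.5 = 2.662 yr.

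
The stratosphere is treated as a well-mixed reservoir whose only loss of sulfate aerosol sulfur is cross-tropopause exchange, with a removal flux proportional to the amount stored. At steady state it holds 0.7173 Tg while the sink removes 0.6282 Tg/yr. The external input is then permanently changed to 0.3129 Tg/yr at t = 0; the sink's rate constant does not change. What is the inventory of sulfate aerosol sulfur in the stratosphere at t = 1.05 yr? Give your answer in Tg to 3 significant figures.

τ = M₀/F₀ = 0.7173/0.6282 = 1.142 yr; rate constant k = 1/τ.
New steady state M_∞ = F₁/k = F₁·τ = 0.3129 × 1.142 = 0.35728 Tg.
M(t) = M_∞ + (M₀ − M_∞)·e^(−t/τ); t/τ = 1.05/1.142 = 0.9196, so e^(−t/τ) = 0.3987.
M(t) = 0.35728 + 0.3600 × 0.3987 = 0.50082 Tg.

0.501 Tg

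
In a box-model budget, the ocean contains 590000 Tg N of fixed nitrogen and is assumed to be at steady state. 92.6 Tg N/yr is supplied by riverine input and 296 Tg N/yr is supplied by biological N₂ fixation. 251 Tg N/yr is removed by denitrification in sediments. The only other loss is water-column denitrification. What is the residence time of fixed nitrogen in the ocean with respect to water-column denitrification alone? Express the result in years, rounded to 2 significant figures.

4300 yr

At steady state ΣF_in = ΣF_out.
ΣF_in = 92.6 + 296 = 388.60 Tg N/yr.
Water-column denitrification flux = ΣF_in − (251) = 388.60 − 251.0 = 137.6 Tg N/yr.
τ = M / F = 590000 / 137.6 = 4288 yr.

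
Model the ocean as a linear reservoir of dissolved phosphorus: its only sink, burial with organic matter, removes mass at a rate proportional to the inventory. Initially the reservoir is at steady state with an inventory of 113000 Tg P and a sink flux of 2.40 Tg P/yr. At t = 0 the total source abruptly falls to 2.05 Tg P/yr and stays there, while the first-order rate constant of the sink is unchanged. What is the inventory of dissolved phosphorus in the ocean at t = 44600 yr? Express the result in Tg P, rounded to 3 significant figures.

103000 Tg P

Residence time τ = M₀/F₀ = 47080 yr. The eventual steady state is M_∞ = M₀·(F₁/F₀) = 113000 × 2.05/2.40 = 96521 Tg P.
The anomaly ΔM(t) = M(t) − M_∞ decays as ΔM₀·e^(−t/τ) with ΔM₀ = 113000 − 96521 = 16480 Tg P.
At t = 44600 yr, e^(−t/τ) = e^(−0.9473) = 0.3878, so ΔM = 6391 Tg P and M = 96521 + 6391 = 102910 Tg P.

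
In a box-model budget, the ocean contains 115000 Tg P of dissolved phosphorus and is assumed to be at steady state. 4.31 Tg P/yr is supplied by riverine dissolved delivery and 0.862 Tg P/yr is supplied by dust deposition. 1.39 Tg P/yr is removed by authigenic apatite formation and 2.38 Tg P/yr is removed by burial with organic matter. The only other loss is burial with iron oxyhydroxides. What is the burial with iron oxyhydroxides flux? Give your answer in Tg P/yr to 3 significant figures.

1.40 Tg P/yr

At steady state ΣF_in = ΣF_out.
ΣF_in = 4.31 + 0.862 = 5.1720 Tg P/yr.
Burial with iron oxyhydroxides flux = ΣF_in − (1.39 + 2.38) = 5.1720 − 3.770 = 1.402 Tg P/yr.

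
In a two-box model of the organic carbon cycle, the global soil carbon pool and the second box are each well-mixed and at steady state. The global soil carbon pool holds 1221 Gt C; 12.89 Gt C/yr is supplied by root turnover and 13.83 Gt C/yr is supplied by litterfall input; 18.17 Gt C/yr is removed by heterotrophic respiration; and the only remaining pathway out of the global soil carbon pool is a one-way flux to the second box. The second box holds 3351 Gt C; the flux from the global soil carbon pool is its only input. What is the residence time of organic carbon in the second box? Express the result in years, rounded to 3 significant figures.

392 yr

Balance the global soil carbon pool: ΣF_in = 12.89 + 13.83 = 26.720 Gt C/yr.
Flux to the second box = ΣF_in − (18.17) = 8.5500 Gt C/yr.
At steady state the output of the second box equals its input, 8.5500 Gt C/yr.
τ = M / F = 3351 / 8.5500 = 391.9 yr.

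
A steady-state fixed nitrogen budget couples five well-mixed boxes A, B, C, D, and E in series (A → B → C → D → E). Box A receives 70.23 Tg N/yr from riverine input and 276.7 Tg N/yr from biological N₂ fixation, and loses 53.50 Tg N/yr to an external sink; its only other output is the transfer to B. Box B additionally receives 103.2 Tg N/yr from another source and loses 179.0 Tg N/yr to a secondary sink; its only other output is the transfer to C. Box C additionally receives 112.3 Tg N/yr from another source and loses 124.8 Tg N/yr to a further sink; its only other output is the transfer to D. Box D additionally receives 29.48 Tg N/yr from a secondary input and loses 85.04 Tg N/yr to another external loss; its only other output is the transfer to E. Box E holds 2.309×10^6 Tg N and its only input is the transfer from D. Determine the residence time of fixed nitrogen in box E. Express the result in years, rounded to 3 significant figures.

15400 yr

Box A: F(A→B) = (70.23 + 276.7) − 53.50 = 293.43 Tg N/yr.
Box B: F(B→C) = (293.43 + 103.2) − 179.0 = 217.63 Tg N/yr.
Box C: F(C→D) = (217.63 + 112.3) − 124.8 = 205.13 Tg N/yr.
Box D: F(D→E) = (205.13 + 29.48) − 85.04 = 149.57 Tg N/yr.
Box E throughput = its input = 149.57 Tg N/yr; τ = 2.309×10^6 / 149.57 = 15440 yr.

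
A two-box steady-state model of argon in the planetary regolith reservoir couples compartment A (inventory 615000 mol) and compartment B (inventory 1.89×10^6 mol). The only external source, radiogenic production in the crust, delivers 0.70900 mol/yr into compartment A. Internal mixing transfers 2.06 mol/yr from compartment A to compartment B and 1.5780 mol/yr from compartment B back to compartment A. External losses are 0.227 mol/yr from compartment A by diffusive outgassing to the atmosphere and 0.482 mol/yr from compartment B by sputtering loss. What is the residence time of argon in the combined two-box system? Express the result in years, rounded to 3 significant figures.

For the system as a whole, the A↔B exchange is internal and contributes nothing to the throughput; only the external sinks remove mass.
M_total = 615000 + 1.89×10^6 = 2.5050×10^6 mol.
ΣF_external_out = 0.227 + 0.482 = 0.70900 mol/yr.
τ = M_total / ΣF_ext = 2.5050×10^6 / 0.70900 = 3.533×10^6 yr.

3.53×10^6 yr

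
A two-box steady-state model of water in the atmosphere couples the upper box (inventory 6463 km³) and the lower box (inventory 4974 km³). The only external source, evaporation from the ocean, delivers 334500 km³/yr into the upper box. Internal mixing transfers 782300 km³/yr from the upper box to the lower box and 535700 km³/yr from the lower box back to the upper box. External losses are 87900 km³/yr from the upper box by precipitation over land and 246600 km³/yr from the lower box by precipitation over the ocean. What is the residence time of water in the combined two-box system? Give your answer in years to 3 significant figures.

0.0342 yr

Residence time in the combined system uses the total inventory and the total *external* removal — internal exchanges between the two boxes cancel.
M_total = 6463 + 4974 = 11437 km³.
ΣF_external_out = 87900 + 246600 = 334500 km³/yr.
τ = M_total / ΣF_ext = 11437 / 334500 = 0.03419 yr.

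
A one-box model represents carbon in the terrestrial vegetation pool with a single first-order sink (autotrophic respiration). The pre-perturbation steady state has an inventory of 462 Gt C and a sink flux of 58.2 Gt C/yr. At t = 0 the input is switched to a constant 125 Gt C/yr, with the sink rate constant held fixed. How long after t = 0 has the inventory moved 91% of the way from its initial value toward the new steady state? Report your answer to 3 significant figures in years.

τ = M₀/F₀ = 462/58.2 = 7.938 yr.
The remaining gap fraction is e^(−t/τ); 91% covered ⇒ e^(−t/τ) = 0.0900.
t = −τ ln(0.0900) = 7.938 × 2.408 = 19.11 yr.

19.1 yr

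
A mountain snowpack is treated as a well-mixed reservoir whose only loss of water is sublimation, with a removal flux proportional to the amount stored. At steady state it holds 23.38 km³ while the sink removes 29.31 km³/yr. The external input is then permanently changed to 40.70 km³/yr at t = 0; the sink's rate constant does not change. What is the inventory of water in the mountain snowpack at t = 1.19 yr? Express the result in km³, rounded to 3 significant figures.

30.4 km³

Residence time τ = M₀/F₀ = 0.7977 yr. The eventual steady state is M_∞ = M₀·(F₁/F₀) = 23.38 × 40.70/29.31 = 32.466 km³.
The anomaly ΔM(t) = M(t) − M_∞ decays as ΔM₀·e^(−t/τ) with ΔM₀ = 23.38 − 32.466 = −9.086 km³.
At t = 1.19 yr, e^(−t/τ) = e^(−1.492) = 0.2250, so ΔM = −2.044 km³ and M = 32.466 − 2.044 = 30.422 km³.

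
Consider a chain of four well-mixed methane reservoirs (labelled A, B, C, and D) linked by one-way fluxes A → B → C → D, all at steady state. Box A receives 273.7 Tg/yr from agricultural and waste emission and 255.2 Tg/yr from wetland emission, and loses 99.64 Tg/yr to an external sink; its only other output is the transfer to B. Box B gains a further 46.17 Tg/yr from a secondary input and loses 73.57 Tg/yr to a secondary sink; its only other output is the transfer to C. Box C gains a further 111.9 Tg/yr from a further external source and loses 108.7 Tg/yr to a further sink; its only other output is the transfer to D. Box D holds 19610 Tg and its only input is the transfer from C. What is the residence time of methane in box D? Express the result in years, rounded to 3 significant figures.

Box A: F(A→B) = (273.7 + 255.2) − 99.64 = 429.26 Tg/yr.
Box B: F(B→C) = (429.26 + 46.17) − 73.57 = 401.86 Tg/yr.
Box C: F(C→D) = (401.86 + 111.9) − 108.7 = 405.06 Tg/yr.
Box D throughput = its input = 405.06 Tg/yr; τ = 19610 / 405.06 = 48.41 yr.

48.4 yr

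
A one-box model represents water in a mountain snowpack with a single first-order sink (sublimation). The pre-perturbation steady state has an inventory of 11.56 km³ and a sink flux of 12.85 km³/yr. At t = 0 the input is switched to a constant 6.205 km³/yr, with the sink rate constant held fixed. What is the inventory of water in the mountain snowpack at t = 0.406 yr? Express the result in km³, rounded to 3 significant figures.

The sink rate constant is k = F₀/M₀ = 12.85/11.56 = 1.112 yr⁻¹.
Solving dM/dt = F₁ − kM with M(0) = M₀ gives M(t) = F₁/k + (M₀ − F₁/k)·e^(−kt).
F₁/k = 6.205/1.112 = 5.5821 km³; kt = 1.112 × 0.406 = 0.4513, e^(−kt) = 0.6368.
M(0.406) = 5.5821 + (11.56 − 5.5821) × 0.6368 = 5.5821 + 3.807 = 9.3888 km³.

9.39 km³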